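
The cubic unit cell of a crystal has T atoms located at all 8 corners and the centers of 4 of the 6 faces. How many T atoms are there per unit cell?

3

Corner atoms are shared by 8 cells (1/8 each), face atoms by 2 (1/2 each).
Net atoms = 8 × 1/8 + 4 × 1/2 = 1 + 2 = 3.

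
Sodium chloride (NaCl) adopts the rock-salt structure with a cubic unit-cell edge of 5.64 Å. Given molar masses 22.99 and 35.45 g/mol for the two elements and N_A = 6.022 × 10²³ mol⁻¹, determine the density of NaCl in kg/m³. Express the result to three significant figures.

The rock-salt structure contains Z = 4 formula units per cell; M(NaCl) = 22.99 + 35.45 = 58.44 g/mol.
a³ = (5.640 × 10^-8 cm)³ = 1.794 × 10^-22 cm³.
ρ = 4 × 58.44 / (6.022 × 10²³ × 1.794 × 10^-22) = 2.164 g/cm³ = 2160 kg/m³.

2160 kg/m³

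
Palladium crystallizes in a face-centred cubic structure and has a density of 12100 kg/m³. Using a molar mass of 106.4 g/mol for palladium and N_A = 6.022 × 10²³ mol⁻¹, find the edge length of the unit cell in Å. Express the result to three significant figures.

3.88 Å

With Z = 4 atoms per FCC cell, a³ = Z·M/(N_A·ρ) = 4 × 106.4 / (6.022 × 10²³ × 12.10 g/cm³) = 5.841 × 10^-23 cm³.
a = (5.841 × 10^-23)^(1/3) = 3.880 × 10^-8 cm = 3.88 Å.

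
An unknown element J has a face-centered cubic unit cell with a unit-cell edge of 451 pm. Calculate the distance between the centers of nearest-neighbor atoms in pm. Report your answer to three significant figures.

In an FCC structure, atoms touch along the face diagonal, so √2·a = 4r; the nearest-neighbor distance equals 2r = 0.7071·a.
d = 0.7071 × 451 = 319 pm.

319 pm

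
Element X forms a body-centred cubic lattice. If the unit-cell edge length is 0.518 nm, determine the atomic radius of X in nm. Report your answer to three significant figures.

In a BCC lattice, atoms touch along the body diagonal, so √3·a = 4r.
r = √3·a/4 = 1.7321 × 0.518 / 4 = 0.224 nm.

0.224 nm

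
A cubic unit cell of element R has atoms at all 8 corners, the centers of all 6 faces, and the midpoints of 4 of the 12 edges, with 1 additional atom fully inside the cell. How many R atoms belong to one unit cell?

6

Corner atoms are shared by 8 cells (1/8 each), face atoms by 2 (1/2 each), edge atoms by 4 (1/4 each), interior atoms are unshared.
Net atoms = 8 × 1/8 + 6 × 1/2 + 4 × 1/4 + 1 = 1 + 3 + 1 + 1 = 6.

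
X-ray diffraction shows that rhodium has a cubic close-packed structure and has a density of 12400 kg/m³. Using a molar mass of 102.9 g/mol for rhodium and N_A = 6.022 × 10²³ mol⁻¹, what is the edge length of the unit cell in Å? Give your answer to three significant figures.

With Z = 4 atoms per FCC cell, a³ = Z·M/(N_A·ρ) = 4 × 102.9 / (6.022 × 10²³ × 12.40 g/cm³) = 5.512 × 10^-23 cm³.
a = (5.512 × 10^-23)^(1/3) = 3.806 × 10^-8 cm = 3.81 Å.

3.81 Å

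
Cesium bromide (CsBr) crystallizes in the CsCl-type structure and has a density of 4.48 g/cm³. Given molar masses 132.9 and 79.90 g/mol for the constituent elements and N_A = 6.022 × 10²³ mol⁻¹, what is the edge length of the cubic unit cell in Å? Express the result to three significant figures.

M(CsBr) = 212.8 g/mol; Z = 1 formula unit per cell.
a³ = Z·M/(N_A·ρ) = 1 × 212.8 / (6.022 × 10²³ × 4.48) = 7.888 × 10^-23 cm³, so a = 4.289 × 10^-8 cm = 4.29 Å.

4.29 Å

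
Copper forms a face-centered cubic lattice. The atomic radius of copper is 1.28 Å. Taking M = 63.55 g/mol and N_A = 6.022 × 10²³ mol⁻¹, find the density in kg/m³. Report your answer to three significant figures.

In an FCC lattice, atoms touch along the face diagonal, so √2·a = 4r, giving a = 3.620 Å = 3.620 × 10^-8 cm.
With Z = 4, ρ = Z·M/(N_A·a³) = 4 × 63.55 / (6.022 × 10²³ × 4.745 × 10^-23) = 8.895 g/cm³ = 8900 kg/m³.

8900 kg/m³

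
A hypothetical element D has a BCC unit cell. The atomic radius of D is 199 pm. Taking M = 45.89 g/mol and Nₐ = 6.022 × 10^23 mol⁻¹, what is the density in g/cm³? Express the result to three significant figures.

1.57 g/cm³

In a BCC lattice, atoms touch along the body diagonal, so √3·a = 4r, giving a = 459.6 pm = 4.596 × 10^-8 cm.
With Z = 2, ρ = Z·M/(N_A·a³) = 2 × 45.89 / (6.022 × 10²³ × 9.706 × 10^-23) = 1.570 g/cm³.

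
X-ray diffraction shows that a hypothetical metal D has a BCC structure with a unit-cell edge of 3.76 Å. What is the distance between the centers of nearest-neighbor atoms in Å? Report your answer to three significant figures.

In a BCC structure, atoms touch along the body diagonal, so √3·a = 4r; the nearest-neighbor distance equals 2r = 0.8660·a.
d = 0.8660 × 3.76 = 3.26 Å.

3.26 Å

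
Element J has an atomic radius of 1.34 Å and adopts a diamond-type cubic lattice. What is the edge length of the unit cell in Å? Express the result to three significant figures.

6.19 Å

In a diamond cubic lattice, nearest neighbors lie along the body diagonal with √3·a = 8r.
a = 8r/√3 = 8 × 1.34 / 1.7321 = 6.19 Å.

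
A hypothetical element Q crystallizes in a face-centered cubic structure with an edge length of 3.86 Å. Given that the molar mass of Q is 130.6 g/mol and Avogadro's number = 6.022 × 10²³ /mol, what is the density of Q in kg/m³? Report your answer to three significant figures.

15100 kg/m³

An FCC unit cell contains Z = 4 atoms.
Cell volume: a³ = (3.86 Å)³ = (3.860 × 10^-8 cm)³ = 5.751 × 10^-23 cm³.
ρ = Z·M/(N_A·a³) = 4 × 130.6 / (6.022 × 10²³ × 5.751 × 10^-23) = 15.08 g/cm³ = 15100 kg/m³.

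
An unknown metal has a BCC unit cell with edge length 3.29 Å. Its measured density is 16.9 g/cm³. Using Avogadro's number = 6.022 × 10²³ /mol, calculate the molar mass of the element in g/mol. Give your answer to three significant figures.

A BCC cell has Z = 2 atoms; a = 3.290 × 10^-8 cm.
M = ρ·N_A·a³/Z = 16.9 × 6.022 × 10²³ × 3.561 × 10^-23 / 2 = 181 g/mol.

181 g/mol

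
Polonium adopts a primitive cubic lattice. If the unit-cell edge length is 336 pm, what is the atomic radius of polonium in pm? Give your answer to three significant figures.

168 pm

In a simple cubic lattice, atoms touch along the cell edge, so a = 2r.
r = a/2 = 336/2 = 168 pm.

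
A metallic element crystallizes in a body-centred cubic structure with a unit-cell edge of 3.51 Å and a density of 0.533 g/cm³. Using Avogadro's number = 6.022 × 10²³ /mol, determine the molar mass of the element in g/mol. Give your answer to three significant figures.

A BCC cell has Z = 2 atoms; a = 3.510 × 10^-8 cm.
M = ρ·N_A·a³/Z = 0.533 × 6.022 × 10²³ × 4.324 × 10^-23 / 2 = 6.94 g/mol.

6.94 g/mol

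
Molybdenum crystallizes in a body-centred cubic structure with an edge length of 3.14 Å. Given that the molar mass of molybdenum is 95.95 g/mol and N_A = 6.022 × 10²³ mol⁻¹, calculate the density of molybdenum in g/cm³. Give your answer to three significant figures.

10.3 g/cm³

A BCC unit cell contains Z = 2 atoms.
Cell volume: a³ = (3.14 Å)³ = (3.140 × 10^-8 cm)³ = 3.096 × 10^-23 cm³.
ρ = Z·M/(N_A·a³) = 2 × 95.95 / (6.022 × 10²³ × 3.096 × 10^-23) = 10.29 g/cm³.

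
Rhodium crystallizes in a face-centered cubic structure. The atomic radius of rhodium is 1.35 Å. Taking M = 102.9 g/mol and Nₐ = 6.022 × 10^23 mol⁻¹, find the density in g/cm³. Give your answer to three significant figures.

12.3 g/cm³

In an FCC lattice, atoms touch along the face diagonal, so √2·a = 4r, giving a = 3.818 Å = 3.818 × 10^-8 cm.
With Z = 4, ρ = Z·M/(N_A·a³) = 4 × 102.9 / (6.022 × 10²³ × 5.567 × 10^-23) = 12.28 g/cm³.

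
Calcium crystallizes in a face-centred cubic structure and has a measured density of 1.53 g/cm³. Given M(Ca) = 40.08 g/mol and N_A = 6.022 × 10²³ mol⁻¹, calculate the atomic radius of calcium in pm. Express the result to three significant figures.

For an FCC cell (Z = 4), a³ = Z·M/(N_A·ρ) = 4 × 40.08 / (6.022 × 10²³ × 1.530) = 1.740 × 10^-22 cm³, so a = 5.583 × 10^-8 cm = 558.3 pm.
Atoms touch along the face diagonal, so √2·a = 4r, so r = 0.3536 × a = 197 pm.

197 pm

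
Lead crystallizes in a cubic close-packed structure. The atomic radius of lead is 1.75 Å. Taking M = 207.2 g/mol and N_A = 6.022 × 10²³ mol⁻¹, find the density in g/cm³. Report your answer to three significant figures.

In an FCC lattice, atoms touch along the face diagonal, so √2·a = 4r, giving a = 4.950 Å = 4.950 × 10^-8 cm.
With Z = 4, ρ = Z·M/(N_A·a³) = 4 × 207.2 / (6.022 × 10²³ × 1.213 × 10^-22) = 11.35 g/cm³.

11.3 g/cm³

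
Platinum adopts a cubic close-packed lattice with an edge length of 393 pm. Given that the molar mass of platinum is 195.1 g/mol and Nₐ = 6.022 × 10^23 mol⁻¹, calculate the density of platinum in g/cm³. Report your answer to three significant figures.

An FCC unit cell contains Z = 4 atoms.
Cell volume: a³ = (393 pm)³ = (3.930 × 10^-8 cm)³ = 6.070 × 10^-23 cm³.
ρ = Z·M/(N_A·a³) = 4 × 195.1 / (6.022 × 10²³ × 6.070 × 10^-23) = 21.35 g/cm³.

21.4 g/cm³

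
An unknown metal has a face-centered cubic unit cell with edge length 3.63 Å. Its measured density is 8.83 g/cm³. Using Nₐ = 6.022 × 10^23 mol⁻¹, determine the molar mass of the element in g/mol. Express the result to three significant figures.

63.6 g/mol

An FCC cell has Z = 4 atoms; a = 3.630 × 10^-8 cm.
M = ρ·N_A·a³/Z = 8.83 × 6.022 × 10²³ × 4.783 × 10^-23 / 4 = 63.6 g/mol.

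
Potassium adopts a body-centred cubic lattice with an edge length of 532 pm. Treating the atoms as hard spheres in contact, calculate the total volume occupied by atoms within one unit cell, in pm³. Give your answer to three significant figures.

In a BCC lattice atoms touch along the body diagonal, so √3·a = 4r, so r = 0.4330a = 230.4 pm.
V_atoms = Z × (4/3)πr³ = 2 × (4/3)π × (230.4)³ = 1.02 × 10^8 pm³.

1.02 × 10^8 pm³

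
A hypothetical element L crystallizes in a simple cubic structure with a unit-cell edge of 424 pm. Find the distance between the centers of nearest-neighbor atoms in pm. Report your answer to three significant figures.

424 pm

In a simple cubic structure, atoms touch along the cell edge, so a = 2r; the nearest-neighbor distance equals 2r = 1.000·a.
d = 1.000 × 424 = 424 pm.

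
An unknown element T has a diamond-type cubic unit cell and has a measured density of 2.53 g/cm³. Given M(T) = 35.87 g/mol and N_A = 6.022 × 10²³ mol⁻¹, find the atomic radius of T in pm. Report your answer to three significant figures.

For a diamond cubic cell (Z = 8), a³ = Z·M/(N_A·ρ) = 8 × 35.87 / (6.022 × 10²³ × 2.530) = 1.883 × 10^-22 cm³, so a = 5.732 × 10^-8 cm = 573.2 pm.
Nearest neighbors lie along the body diagonal with √3·a = 8r, so r = 0.2165 × a = 124 pm.

124 pm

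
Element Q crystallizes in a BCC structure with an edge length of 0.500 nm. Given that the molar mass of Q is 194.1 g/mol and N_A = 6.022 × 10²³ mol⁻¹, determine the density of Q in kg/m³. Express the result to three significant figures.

5160 kg/m³

A BCC unit cell contains Z = 2 atoms.
Cell volume: a³ = (0.500 nm)³ = (5.000 × 10^-8 cm)³ = 1.250 × 10^-22 cm³.
ρ = Z·M/(N_A·a³) = 2 × 194.1 / (6.022 × 10²³ × 1.250 × 10^-22) = 5.157 g/cm³ = 5160 kg/m³.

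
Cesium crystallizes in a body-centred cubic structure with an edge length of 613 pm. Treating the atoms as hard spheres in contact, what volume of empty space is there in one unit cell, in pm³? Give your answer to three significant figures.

In a BCC lattice atoms touch along the body diagonal, so √3·a = 4r, so r = 0.4330a = 265.4 pm.
V_cell = a³ = 2.303 × 10^8 pm³; V_atoms = 2 × (4/3)πr³ = 1.567 × 10^8 pm³.
Empty space = 2.303 × 10^8 − 1.567 × 10^8 = 7.37 × 10^7 pm³.

7.37 × 10^7 pm³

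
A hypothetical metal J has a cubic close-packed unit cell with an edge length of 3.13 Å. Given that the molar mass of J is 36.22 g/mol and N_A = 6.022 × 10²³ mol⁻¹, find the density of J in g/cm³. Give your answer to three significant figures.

An FCC unit cell contains Z = 4 atoms.
Cell volume: a³ = (3.13 Å)³ = (3.130 × 10^-8 cm)³ = 3.066 × 10^-23 cm³.
ρ = Z·M/(N_A·a³) = 4 × 36.22 / (6.022 × 10²³ × 3.066 × 10^-23) = 7.846 g/cm³.

7.85 g/cm³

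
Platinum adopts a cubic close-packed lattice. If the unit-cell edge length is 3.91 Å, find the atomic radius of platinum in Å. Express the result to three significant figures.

1.38 Å

In an FCC lattice, atoms touch along the face diagonal, so √2·a = 4r.
r = √2·a/4 = 1.4142 × 3.91 / 4 = 1.38 Å.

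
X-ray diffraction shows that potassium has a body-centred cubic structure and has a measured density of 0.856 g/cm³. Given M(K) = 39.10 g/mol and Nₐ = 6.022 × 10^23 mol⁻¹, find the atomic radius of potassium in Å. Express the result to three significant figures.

For a BCC cell (Z = 2), a³ = Z·M/(N_A·ρ) = 2 × 39.10 / (6.022 × 10²³ × 0.8560) = 1.517 × 10^-22 cm³, so a = 5.333 × 10^-8 cm = 5.333 Å.
Atoms touch along the body diagonal, so √3·a = 4r, so r = 0.4330 × a = 2.31 Å.

2.31 Å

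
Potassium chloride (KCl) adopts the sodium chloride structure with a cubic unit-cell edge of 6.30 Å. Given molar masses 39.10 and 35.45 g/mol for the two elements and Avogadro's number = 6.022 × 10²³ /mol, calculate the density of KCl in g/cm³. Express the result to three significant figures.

The sodium chloride structure contains Z = 4 formula units per cell; M(KCl) = 39.10 + 35.45 = 74.55 g/mol.
a³ = (6.300 × 10^-8 cm)³ = 2.500 × 10^-22 cm³.
ρ = 4 × 74.55 / (6.022 × 10²³ × 2.500 × 10^-22) = 1.980 g/cm³.

1.98 g/cm³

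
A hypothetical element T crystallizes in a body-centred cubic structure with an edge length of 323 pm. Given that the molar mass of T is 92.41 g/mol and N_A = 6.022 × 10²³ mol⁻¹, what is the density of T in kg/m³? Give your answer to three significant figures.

9110 kg/m³

A BCC unit cell contains Z = 2 atoms.
Cell volume: a³ = (323 pm)³ = (3.230 × 10^-8 cm)³ = 3.370 × 10^-23 cm³.
ρ = Z·M/(N_A·a³) = 2 × 92.41 / (6.022 × 10²³ × 3.370 × 10^-23) = 9.108 g/cm³ = 9110 kg/m³.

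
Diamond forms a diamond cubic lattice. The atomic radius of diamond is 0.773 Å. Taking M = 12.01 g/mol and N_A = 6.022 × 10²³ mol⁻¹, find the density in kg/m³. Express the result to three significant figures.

3510 kg/m³

In a diamond cubic lattice, nearest neighbors lie along the body diagonal with √3·a = 8r, giving a = 3.570 Å = 3.570 × 10^-8 cm.
With Z = 8, ρ = Z·M/(N_A·a³) = 8 × 12.01 / (6.022 × 10²³ × 4.551 × 10^-23) = 3.506 g/cm³ = 3510 kg/m³.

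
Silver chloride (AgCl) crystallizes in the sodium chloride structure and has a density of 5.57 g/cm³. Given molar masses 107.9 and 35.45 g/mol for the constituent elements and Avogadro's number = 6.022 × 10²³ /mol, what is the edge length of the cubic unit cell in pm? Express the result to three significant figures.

M(AgCl) = 143.35 g/mol; Z = 4 formula units per cell.
a³ = Z·M/(N_A·ρ) = 4 × 143.35 / (6.022 × 10²³ × 5.57) = 1.709 × 10^-22 cm³, so a = 5.550 × 10^-8 cm = 555 pm.

555 pm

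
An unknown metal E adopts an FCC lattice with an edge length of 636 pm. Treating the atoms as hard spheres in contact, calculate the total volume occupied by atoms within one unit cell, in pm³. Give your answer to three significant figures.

1.90 × 10^8 pm³

In an FCC lattice atoms touch along the face diagonal, so √2·a = 4r, so r = 0.3536a = 224.9 pm.
V_atoms = Z × (4/3)πr³ = 4 × (4/3)π × (224.9)³ = 1.90 × 10^8 pm³.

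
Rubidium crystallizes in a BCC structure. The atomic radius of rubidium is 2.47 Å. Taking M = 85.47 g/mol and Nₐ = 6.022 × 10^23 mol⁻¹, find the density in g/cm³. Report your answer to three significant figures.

In a BCC lattice, atoms touch along the body diagonal, so √3·a = 4r, giving a = 5.704 Å = 5.704 × 10^-8 cm.
With Z = 2, ρ = Z·M/(N_A·a³) = 2 × 85.47 / (6.022 × 10²³ × 1.856 × 10^-22) = 1.529 g/cm³.

1.53 g/cm³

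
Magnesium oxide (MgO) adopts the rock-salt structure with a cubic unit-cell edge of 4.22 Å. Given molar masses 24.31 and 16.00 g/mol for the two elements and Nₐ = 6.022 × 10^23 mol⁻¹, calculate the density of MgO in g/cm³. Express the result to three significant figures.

The rock-salt structure contains Z = 4 formula units per cell; M(MgO) = 24.31 + 16.00 = 40.31 g/mol.
a³ = (4.220 × 10^-8 cm)³ = 7.515 × 10^-23 cm³.
ρ = 4 × 40.31 / (6.022 × 10²³ × 7.515 × 10^-23) = 3.563 g/cm³.

3.56 g/cm³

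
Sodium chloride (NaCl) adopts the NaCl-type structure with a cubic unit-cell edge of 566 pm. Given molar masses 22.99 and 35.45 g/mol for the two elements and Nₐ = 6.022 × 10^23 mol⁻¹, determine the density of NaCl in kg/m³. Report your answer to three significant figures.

The NaCl-type structure contains Z = 4 formula units per cell; M(NaCl) = 22.99 + 35.45 = 58.44 g/mol.
a³ = (5.660 × 10^-8 cm)³ = 1.813 × 10^-22 cm³.
ρ = 4 × 58.44 / (6.022 × 10²³ × 1.813 × 10^-22) = 2.141 g/cm³ = 2140 kg/m³.

2140 kg/m³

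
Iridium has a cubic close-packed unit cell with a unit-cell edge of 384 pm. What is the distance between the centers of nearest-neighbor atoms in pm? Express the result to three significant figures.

In an FCC structure, atoms touch along the face diagonal, so √2·a = 4r; the nearest-neighbor distance equals 2r = 0.7071·a.
d = 0.7071 × 384 = 272 pm.

272 pm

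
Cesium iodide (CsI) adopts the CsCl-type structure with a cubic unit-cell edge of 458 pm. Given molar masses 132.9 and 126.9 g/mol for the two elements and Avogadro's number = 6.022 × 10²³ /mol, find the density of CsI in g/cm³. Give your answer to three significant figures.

The CsCl-type structure contains Z = 1 formula unit per cell; M(CsI) = 132.9 + 126.9 = 259.8 g/mol.
a³ = (4.580 × 10^-8 cm)³ = 9.607 × 10^-23 cm³.
ρ = 1 × 259.8 / (6.022 × 10²³ × 9.607 × 10^-23) = 4.491 g/cm³.

4.49 g/cm³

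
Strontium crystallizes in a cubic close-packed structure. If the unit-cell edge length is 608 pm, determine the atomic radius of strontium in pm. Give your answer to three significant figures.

In an FCC lattice, atoms touch along the face diagonal, so √2·a = 4r.
r = √2·a/4 = 1.4142 × 608 / 4 = 215 pm.

215 pm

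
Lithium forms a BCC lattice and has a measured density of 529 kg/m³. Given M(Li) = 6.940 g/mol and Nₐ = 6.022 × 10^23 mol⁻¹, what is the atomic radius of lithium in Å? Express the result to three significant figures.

For a BCC cell (Z = 2), a³ = Z·M/(N_A·ρ) = 2 × 6.940 / (6.022 × 10²³ × 0.5290) = 4.357 × 10^-23 cm³, so a = 3.519 × 10^-8 cm = 3.519 Å.
Atoms touch along the body diagonal, so √3·a = 4r, so r = 0.4330 × a = 1.52 Å.

1.52 Å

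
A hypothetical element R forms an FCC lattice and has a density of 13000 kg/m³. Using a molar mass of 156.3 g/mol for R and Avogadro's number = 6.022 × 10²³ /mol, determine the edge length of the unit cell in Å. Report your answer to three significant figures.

With Z = 4 atoms per FCC cell, a³ = Z·M/(N_A·ρ) = 4 × 156.3 / (6.022 × 10²³ × 13.00 g/cm³) = 7.986 × 10^-23 cm³.
a = (7.986 × 10^-23)^(1/3) = 4.306 × 10^-8 cm = 4.31 Å.

4.31 Å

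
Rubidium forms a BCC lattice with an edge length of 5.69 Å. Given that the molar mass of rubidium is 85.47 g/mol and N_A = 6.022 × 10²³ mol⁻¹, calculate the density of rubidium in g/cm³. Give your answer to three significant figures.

A BCC unit cell contains Z = 2 atoms.
Cell volume: a³ = (5.69 Å)³ = (5.690 × 10^-8 cm)³ = 1.842 × 10^-22 cm³.
ρ = Z·M/(N_A·a³) = 2 × 85.47 / (6.022 × 10²³ × 1.842 × 10^-22) = 1.541 g/cm³.

1.54 g/cm³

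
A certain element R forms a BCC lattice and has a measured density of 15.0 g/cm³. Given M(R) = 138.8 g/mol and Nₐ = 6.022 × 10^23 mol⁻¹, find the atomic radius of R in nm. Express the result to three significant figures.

0.136 nm

For a BCC cell (Z = 2), a³ = Z·M/(N_A·ρ) = 2 × 138.8 / (6.022 × 10²³ × 15.00) = 3.073 × 10^-23 cm³, so a = 3.132 × 10^-8 cm = 0.3132 nm.
Atoms touch along the body diagonal, so √3·a = 4r, so r = 0.4330 × a = 0.136 nm.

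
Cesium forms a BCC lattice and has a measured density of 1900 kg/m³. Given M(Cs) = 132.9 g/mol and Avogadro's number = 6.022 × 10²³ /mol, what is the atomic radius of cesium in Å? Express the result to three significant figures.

2.66 Å

For a BCC cell (Z = 2), a³ = Z·M/(N_A·ρ) = 2 × 132.9 / (6.022 × 10²³ × 1.900) = 2.323 × 10^-22 cm³, so a = 6.147 × 10^-8 cm = 6.147 Å.
Atoms touch along the body diagonal, so √3·a = 4r, so r = 0.4330 × a = 2.66 Å.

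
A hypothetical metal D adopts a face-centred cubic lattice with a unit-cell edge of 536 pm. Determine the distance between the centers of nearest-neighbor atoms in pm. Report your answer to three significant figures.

379 pm

In an FCC structure, atoms touch along the face diagonal, so √2·a = 4r; the nearest-neighbor distance equals 2r = 0.7071·a.
d = 0.7071 × 536 = 379 pm.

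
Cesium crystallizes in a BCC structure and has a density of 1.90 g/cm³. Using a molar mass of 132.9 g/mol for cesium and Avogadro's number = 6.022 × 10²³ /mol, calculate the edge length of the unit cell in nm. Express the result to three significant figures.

With Z = 2 atoms per BCC cell, a³ = Z·M/(N_A·ρ) = 2 × 132.9 / (6.022 × 10²³ × 1.900 g/cm³) = 2.323 × 10^-22 cm³.
a = (2.323 × 10^-22)^(1/3) = 6.147 × 10^-8 cm = 0.615 nm.

0.615 nm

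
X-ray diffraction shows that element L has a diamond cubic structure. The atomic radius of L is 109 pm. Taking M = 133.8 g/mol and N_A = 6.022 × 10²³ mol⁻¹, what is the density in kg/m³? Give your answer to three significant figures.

In a diamond cubic lattice, nearest neighbors lie along the body diagonal with √3·a = 8r, giving a = 503.4 pm = 5.034 × 10^-8 cm.
With Z = 8, ρ = Z·M/(N_A·a³) = 8 × 133.8 / (6.022 × 10²³ × 1.276 × 10^-22) = 13.93 g/cm³ = 13900 kg/m³.

13900 kg/m³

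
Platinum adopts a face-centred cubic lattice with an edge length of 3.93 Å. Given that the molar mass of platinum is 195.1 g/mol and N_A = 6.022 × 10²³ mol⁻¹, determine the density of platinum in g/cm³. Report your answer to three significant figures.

An FCC unit cell contains Z = 4 atoms.
Cell volume: a³ = (3.93 Å)³ = (3.930 × 10^-8 cm)³ = 6.070 × 10^-23 cm³.
ρ = Z·M/(N_A·a³) = 4 × 195.1 / (6.022 × 10²³ × 6.070 × 10^-23) = 21.35 g/cm³.

21.4 g/cm³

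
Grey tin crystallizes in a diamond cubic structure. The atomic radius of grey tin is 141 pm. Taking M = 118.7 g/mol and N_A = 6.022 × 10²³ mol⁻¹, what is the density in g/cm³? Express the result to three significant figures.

In a diamond cubic lattice, nearest neighbors lie along the body diagonal with √3·a = 8r, giving a = 651.3 pm = 6.513 × 10^-8 cm.
With Z = 8, ρ = Z·M/(N_A·a³) = 8 × 118.7 / (6.022 × 10²³ × 2.762 × 10^-22) = 5.709 g/cm³.

5.71 g/cm³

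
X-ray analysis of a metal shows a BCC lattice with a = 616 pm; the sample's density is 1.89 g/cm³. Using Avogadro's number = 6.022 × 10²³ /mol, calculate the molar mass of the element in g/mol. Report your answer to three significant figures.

133 g/mol

A BCC cell has Z = 2 atoms; a = 6.160 × 10^-8 cm.
M = ρ·N_A·a³/Z = 1.89 × 6.022 × 10²³ × 2.337 × 10^-22 / 2 = 133 g/mol.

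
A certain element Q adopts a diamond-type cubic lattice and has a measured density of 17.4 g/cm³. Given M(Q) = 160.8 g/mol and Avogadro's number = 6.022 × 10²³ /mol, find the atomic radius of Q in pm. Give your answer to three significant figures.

For a diamond cubic cell (Z = 8), a³ = Z·M/(N_A·ρ) = 8 × 160.8 / (6.022 × 10²³ × 17.40) = 1.228 × 10^-22 cm³, so a = 4.970 × 10^-8 cm = 497.0 pm.
Nearest neighbors lie along the body diagonal with √3·a = 8r, so r = 0.2165 × a = 108 pm.

108 pm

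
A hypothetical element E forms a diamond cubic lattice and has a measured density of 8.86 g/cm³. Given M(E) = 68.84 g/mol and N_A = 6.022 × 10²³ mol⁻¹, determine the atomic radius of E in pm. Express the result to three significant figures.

102 pm

For a diamond cubic cell (Z = 8), a³ = Z·M/(N_A·ρ) = 8 × 68.84 / (6.022 × 10²³ × 8.860) = 1.032 × 10^-22 cm³, so a = 4.691 × 10^-8 cm = 469.1 pm.
Nearest neighbors lie along the body diagonal with √3·a = 8r, so r = 0.2165 × a = 102 pm.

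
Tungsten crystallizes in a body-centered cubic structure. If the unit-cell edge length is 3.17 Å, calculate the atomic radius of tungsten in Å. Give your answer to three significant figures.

1.37 Å

In a BCC lattice, atoms touch along the body diagonal, so √3·a = 4r.
r = √3·a/4 = 1.7321 × 3.17 / 4 = 1.37 Å.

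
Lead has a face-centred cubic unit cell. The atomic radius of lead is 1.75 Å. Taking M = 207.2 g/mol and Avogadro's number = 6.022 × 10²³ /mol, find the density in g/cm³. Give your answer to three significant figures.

11.3 g/cm³

In an FCC lattice, atoms touch along the face diagonal, so √2·a = 4r, giving a = 4.950 Å = 4.950 × 10^-8 cm.
With Z = 4, ρ = Z·M/(N_A·a³) = 4 × 207.2 / (6.022 × 10²³ × 1.213 × 10^-22) = 11.35 g/cm³.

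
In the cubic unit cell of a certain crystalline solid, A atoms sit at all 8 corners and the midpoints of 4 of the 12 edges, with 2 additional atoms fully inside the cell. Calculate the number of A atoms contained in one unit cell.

Corner atoms are shared by 8 cells (1/8 each), edge atoms by 4 (1/4 each), interior atoms are unshared.
Net atoms = 8 × 1/8 + 4 × 1/4 + 2 = 1 + 1 + 2 = 4.

4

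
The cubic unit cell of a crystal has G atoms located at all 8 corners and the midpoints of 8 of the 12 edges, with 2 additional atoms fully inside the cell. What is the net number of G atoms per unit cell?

5

Corner atoms are shared by 8 cells (1/8 each), edge atoms by 4 (1/4 each), interior atoms are unshared.
Net atoms = 8 × 1/8 + 8 × 1/4 + 2 = 1 + 2 + 2 = 5.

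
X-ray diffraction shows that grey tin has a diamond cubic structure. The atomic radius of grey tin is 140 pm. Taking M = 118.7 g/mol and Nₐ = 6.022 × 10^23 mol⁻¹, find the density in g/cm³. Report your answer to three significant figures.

5.83 g/cm³

In a diamond cubic lattice, nearest neighbors lie along the body diagonal with √3·a = 8r, giving a = 646.6 pm = 6.466 × 10^-8 cm.
With Z = 8, ρ = Z·M/(N_A·a³) = 8 × 118.7 / (6.022 × 10²³ × 2.704 × 10^-22) = 5.832 g/cm³.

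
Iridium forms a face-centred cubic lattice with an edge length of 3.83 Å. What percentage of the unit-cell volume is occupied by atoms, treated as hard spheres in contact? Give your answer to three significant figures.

74.0%

In an FCC lattice atoms touch along the face diagonal, so √2·a = 4r, so r = 0.3536a = 1.354 Å.
Packing fraction = Z·(4/3)πr³ / a³ = 4 × (4/3)π × (1.354)³ / (3.83)³ = 0.7405 = 74.0%.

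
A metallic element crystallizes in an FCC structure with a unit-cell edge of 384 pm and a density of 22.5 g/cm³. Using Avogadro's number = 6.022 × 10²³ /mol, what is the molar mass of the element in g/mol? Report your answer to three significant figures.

An FCC cell has Z = 4 atoms; a = 3.840 × 10^-8 cm.
M = ρ·N_A·a³/Z = 22.5 × 6.022 × 10²³ × 5.662 × 10^-23 / 4 = 192 g/mol.

192 g/mol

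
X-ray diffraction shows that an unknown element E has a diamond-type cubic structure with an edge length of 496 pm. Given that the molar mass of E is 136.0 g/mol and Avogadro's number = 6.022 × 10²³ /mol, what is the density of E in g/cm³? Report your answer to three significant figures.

14.8 g/cm³

A diamond cubic unit cell contains Z = 8 atoms.
Cell volume: a³ = (496 pm)³ = (4.960 × 10^-8 cm)³ = 1.220 × 10^-22 cm³.
ρ = Z·M/(N_A·a³) = 8 × 136.0 / (6.022 × 10²³ × 1.220 × 10^-22) = 14.81 g/cm³.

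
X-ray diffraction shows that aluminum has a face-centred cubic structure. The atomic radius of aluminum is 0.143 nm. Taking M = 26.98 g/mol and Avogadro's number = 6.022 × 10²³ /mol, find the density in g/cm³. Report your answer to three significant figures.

2.71 g/cm³

In an FCC lattice, atoms touch along the face diagonal, so √2·a = 4r, giving a = 0.4045 nm = 4.045 × 10^-8 cm.
With Z = 4, ρ = Z·M/(N_A·a³) = 4 × 26.98 / (6.022 × 10²³ × 6.617 × 10^-23) = 2.708 g/cm³.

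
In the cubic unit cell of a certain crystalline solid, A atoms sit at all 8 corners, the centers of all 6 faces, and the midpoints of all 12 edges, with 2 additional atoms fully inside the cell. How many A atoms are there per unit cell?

9

Corner atoms are shared by 8 cells (1/8 each), face atoms by 2 (1/2 each), edge atoms by 4 (1/4 each), interior atoms are unshared.
Net atoms = 8 × 1/8 + 6 × 1/2 + 12 × 1/4 + 2 = 1 + 3 + 3 + 2 = 9.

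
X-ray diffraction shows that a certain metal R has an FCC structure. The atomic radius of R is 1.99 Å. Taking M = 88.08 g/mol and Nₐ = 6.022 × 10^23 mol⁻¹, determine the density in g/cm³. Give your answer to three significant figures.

3.28 g/cm³

In an FCC lattice, atoms touch along the face diagonal, so √2·a = 4r, giving a = 5.629 Å = 5.629 × 10^-8 cm.
With Z = 4, ρ = Z·M/(N_A·a³) = 4 × 88.08 / (6.022 × 10²³ × 1.783 × 10^-22) = 3.281 g/cm³.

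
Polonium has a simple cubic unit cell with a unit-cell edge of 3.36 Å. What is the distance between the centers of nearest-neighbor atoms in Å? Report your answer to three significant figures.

In a simple cubic structure, atoms touch along the cell edge, so a = 2r; the nearest-neighbor distance equals 2r = 1.000·a.
d = 1.000 × 3.36 = 3.36 Å.

3.36 Å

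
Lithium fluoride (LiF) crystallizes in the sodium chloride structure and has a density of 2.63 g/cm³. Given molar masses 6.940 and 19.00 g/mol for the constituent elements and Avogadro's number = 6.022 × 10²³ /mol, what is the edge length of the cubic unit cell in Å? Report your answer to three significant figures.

4.03 Å

M(LiF) = 25.94 g/mol; Z = 4 formula units per cell.
a³ = Z·M/(N_A·ρ) = 4 × 25.94 / (6.022 × 10²³ × 2.63) = 6.551 × 10^-23 cm³, so a = 4.031 × 10^-8 cm = 4.03 Å.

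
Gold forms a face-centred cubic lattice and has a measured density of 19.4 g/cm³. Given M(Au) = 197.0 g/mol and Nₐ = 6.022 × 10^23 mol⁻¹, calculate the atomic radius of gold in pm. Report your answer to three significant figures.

144 pm

For an FCC cell (Z = 4), a³ = Z·M/(N_A·ρ) = 4 × 197.0 / (6.022 × 10²³ × 19.40) = 6.745 × 10^-23 cm³, so a = 4.071 × 10^-8 cm = 407.1 pm.
Atoms touch along the face diagonal, so √2·a = 4r, so r = 0.3536 × a = 144 pm.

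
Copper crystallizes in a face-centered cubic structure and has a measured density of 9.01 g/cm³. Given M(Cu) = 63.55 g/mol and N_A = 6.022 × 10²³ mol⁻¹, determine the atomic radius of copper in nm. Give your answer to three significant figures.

0.127 nm

For an FCC cell (Z = 4), a³ = Z·M/(N_A·ρ) = 4 × 63.55 / (6.022 × 10²³ × 9.010) = 4.685 × 10^-23 cm³, so a = 3.605 × 10^-8 cm = 0.3605 nm.
Atoms touch along the face diagonal, so √2·a = 4r, so r = 0.3536 × a = 0.127 nm.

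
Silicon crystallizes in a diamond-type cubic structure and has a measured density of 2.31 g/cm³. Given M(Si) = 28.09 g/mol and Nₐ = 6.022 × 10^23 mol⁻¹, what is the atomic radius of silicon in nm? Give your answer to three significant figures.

For a diamond cubic cell (Z = 8), a³ = Z·M/(N_A·ρ) = 8 × 28.09 / (6.022 × 10²³ × 2.310) = 1.615 × 10^-22 cm³, so a = 5.446 × 10^-8 cm = 0.5446 nm.
Nearest neighbors lie along the body diagonal with √3·a = 8r, so r = 0.2165 × a = 0.118 nm.

0.118 nm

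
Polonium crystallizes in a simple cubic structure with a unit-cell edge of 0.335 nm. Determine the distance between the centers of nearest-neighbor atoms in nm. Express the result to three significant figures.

0.335 nm

In a simple cubic structure, atoms touch along the cell edge, so a = 2r; the nearest-neighbor distance equals 2r = 1.000·a.
d = 1.000 × 0.335 = 0.335 nm.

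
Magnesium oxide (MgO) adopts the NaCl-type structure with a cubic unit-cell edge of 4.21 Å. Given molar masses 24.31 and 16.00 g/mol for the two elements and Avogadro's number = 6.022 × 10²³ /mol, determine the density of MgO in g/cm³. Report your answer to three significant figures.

3.59 g/cm³

The NaCl-type structure contains Z = 4 formula units per cell; M(MgO) = 24.31 + 16.00 = 40.31 g/mol.
a³ = (4.210 × 10^-8 cm)³ = 7.462 × 10^-23 cm³.
ρ = 4 × 40.31 / (6.022 × 10²³ × 7.462 × 10^-23) = 3.588 g/cm³.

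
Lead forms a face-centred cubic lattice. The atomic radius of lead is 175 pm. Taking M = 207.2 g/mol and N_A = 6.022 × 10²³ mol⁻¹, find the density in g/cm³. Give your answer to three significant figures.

11.3 g/cm³

In an FCC lattice, atoms touch along the face diagonal, so √2·a = 4r, giving a = 495.0 pm = 4.950 × 10^-8 cm.
With Z = 4, ρ = Z·M/(N_A·a³) = 4 × 207.2 / (6.022 × 10²³ × 1.213 × 10^-22) = 11.35 g/cm³.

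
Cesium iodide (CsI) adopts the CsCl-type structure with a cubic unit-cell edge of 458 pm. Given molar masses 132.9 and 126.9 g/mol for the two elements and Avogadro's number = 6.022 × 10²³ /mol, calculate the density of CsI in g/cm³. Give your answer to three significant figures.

4.49 g/cm³

The CsCl-type structure contains Z = 1 formula unit per cell; M(CsI) = 132.9 + 126.9 = 259.8 g/mol.
a³ = (4.580 × 10^-8 cm)³ = 9.607 × 10^-23 cm³.
ρ = 1 × 259.8 / (6.022 × 10²³ × 9.607 × 10^-23) = 4.491 g/cm³.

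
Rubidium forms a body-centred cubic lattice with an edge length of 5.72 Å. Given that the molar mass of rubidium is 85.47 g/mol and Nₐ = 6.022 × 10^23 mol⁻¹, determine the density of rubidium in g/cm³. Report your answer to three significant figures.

A BCC unit cell contains Z = 2 atoms.
Cell volume: a³ = (5.72 Å)³ = (5.720 × 10^-8 cm)³ = 1.871 × 10^-22 cm³.
ρ = Z·M/(N_A·a³) = 2 × 85.47 / (6.022 × 10²³ × 1.871 × 10^-22) = 1.517 g/cm³.

1.52 g/cm³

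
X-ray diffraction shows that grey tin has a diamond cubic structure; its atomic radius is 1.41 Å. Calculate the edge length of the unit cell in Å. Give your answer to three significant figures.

6.51 Å

In a diamond cubic lattice, nearest neighbors lie along the body diagonal with √3·a = 8r.
a = 8r/√3 = 8 × 1.41 / 1.7321 = 6.51 Å.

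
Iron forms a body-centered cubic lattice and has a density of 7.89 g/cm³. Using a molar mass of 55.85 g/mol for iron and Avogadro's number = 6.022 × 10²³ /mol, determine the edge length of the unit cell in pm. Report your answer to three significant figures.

286 pm

With Z = 2 atoms per BCC cell, a³ = Z·M/(N_A·ρ) = 2 × 55.85 / (6.022 × 10²³ × 7.890 g/cm³) = 2.351 × 10^-23 cm³.
a = (2.351 × 10^-23)^(1/3) = 2.865 × 10^-8 cm = 286 pm.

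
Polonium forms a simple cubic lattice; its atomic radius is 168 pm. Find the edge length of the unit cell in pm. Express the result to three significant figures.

In a simple cubic lattice, atoms touch along the cell edge, so a = 2r.
a = 2r = 2 × 168 = 336 pm.

336 pm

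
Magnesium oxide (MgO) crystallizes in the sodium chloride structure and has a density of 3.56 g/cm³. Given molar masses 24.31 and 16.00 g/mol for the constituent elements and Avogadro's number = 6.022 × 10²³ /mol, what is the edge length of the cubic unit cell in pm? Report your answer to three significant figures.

M(MgO) = 40.31 g/mol; Z = 4 formula units per cell.
a³ = Z·M/(N_A·ρ) = 4 × 40.31 / (6.022 × 10²³ × 3.56) = 7.521 × 10^-23 cm³, so a = 4.221 × 10^-8 cm = 422 pm.

422 pm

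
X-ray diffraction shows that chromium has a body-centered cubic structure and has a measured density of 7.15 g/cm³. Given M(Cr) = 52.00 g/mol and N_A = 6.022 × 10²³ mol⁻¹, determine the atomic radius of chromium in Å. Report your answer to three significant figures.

For a BCC cell (Z = 2), a³ = Z·M/(N_A·ρ) = 2 × 52.00 / (6.022 × 10²³ × 7.150) = 2.415 × 10^-23 cm³, so a = 2.891 × 10^-8 cm = 2.891 Å.
Atoms touch along the body diagonal, so √3·a = 4r, so r = 0.4330 × a = 1.25 Å.

1.25 Å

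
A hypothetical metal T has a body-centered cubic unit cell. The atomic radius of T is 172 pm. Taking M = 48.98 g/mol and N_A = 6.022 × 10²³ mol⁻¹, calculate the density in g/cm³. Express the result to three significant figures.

2.60 g/cm³

In a BCC lattice, atoms touch along the body diagonal, so √3·a = 4r, giving a = 397.2 pm = 3.972 × 10^-8 cm.
With Z = 2, ρ = Z·M/(N_A·a³) = 2 × 48.98 / (6.022 × 10²³ × 6.267 × 10^-23) = 2.596 g/cm³.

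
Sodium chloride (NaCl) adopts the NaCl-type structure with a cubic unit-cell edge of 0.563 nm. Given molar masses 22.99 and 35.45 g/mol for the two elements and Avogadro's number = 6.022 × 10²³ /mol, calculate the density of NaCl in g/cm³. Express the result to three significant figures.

2.18 g/cm³

The NaCl-type structure contains Z = 4 formula units per cell; M(NaCl) = 22.99 + 35.45 = 58.44 g/mol.
a³ = (5.630 × 10^-8 cm)³ = 1.785 × 10^-22 cm³.
ρ = 4 × 58.44 / (6.022 × 10²³ × 1.785 × 10^-22) = 2.175 g/cm³.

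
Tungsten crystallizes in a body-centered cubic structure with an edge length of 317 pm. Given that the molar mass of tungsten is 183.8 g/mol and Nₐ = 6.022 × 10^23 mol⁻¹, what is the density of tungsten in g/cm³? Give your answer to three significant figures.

A BCC unit cell contains Z = 2 atoms.
Cell volume: a³ = (317 pm)³ = (3.170 × 10^-8 cm)³ = 3.186 × 10^-23 cm³.
ρ = Z·M/(N_A·a³) = 2 × 183.8 / (6.022 × 10²³ × 3.186 × 10^-23) = 19.16 g/cm³.

19.2 g/cm³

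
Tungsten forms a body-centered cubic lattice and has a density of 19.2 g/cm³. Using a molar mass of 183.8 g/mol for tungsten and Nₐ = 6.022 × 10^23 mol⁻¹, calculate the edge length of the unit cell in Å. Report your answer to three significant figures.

With Z = 2 atoms per BCC cell, a³ = Z·M/(N_A·ρ) = 2 × 183.8 / (6.022 × 10²³ × 19.20 g/cm³) = 3.179 × 10^-23 cm³.
a = (3.179 × 10^-23)^(1/3) = 3.168 × 10^-8 cm = 3.17 Å.

3.17 Å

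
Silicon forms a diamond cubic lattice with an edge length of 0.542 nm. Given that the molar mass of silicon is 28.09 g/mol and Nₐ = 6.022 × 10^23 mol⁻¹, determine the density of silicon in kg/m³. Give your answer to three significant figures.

A diamond cubic unit cell contains Z = 8 atoms.
Cell volume: a³ = (0.542 nm)³ = (5.420 × 10^-8 cm)³ = 1.592 × 10^-22 cm³.
ρ = Z·M/(N_A·a³) = 8 × 28.09 / (6.022 × 10²³ × 1.592 × 10^-22) = 2.344 g/cm³ = 2340 kg/m³.

2340 kg/m³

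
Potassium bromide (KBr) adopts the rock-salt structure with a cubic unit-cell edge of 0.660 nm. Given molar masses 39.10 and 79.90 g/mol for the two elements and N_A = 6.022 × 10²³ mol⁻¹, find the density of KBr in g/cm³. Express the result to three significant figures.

2.75 g/cm³

The rock-salt structure contains Z = 4 formula units per cell; M(KBr) = 39.10 + 79.90 = 119.0 g/mol.
a³ = (6.600 × 10^-8 cm)³ = 2.875 × 10^-22 cm³.
ρ = 4 × 119.0 / (6.022 × 10²³ × 2.875 × 10^-22) = 2.749 g/cm³.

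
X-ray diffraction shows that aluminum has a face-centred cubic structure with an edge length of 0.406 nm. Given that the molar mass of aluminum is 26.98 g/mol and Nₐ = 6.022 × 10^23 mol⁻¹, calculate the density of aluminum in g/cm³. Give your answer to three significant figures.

An FCC unit cell contains Z = 4 atoms.
Cell volume: a³ = (0.406 nm)³ = (4.060 × 10^-8 cm)³ = 6.692 × 10^-23 cm³.
ρ = Z·M/(N_A·a³) = 4 × 26.98 / (6.022 × 10²³ × 6.692 × 10^-23) = 2.678 g/cm³.

2.68 g/cm³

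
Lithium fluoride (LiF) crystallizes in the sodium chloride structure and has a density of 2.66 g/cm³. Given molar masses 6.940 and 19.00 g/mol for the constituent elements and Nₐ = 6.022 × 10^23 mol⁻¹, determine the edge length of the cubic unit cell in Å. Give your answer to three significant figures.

M(LiF) = 25.94 g/mol; Z = 4 formula units per cell.
a³ = Z·M/(N_A·ρ) = 4 × 25.94 / (6.022 × 10²³ × 2.66) = 6.478 × 10^-23 cm³, so a = 4.016 × 10^-8 cm = 4.02 Å.

4.02 Å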